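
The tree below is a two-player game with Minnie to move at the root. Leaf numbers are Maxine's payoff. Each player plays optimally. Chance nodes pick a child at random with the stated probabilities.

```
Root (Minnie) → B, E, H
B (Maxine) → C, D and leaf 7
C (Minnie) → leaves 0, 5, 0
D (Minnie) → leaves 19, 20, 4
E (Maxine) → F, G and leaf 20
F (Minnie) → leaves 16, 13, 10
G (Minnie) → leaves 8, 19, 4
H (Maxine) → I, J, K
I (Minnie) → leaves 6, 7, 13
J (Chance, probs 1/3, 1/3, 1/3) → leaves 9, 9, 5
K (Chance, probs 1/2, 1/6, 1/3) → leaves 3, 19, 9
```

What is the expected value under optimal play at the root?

C (Minnie): min(0, 5, 0) = 0
D (Minnie): min(19, 20, 4) = 4
B (Maxine): max(0, 4, 7) = 7
F (Minnie): min(16, 13, 10) = 10
G (Minnie): min(8, 19, 4) = 4
E (Maxine): max(10, 4, 20) = 20
I (Minnie): min(6, 7, 13) = 6
J (Chance): 1/3·9 + 1/3·9 + 1/3·5 = 7.67
K (Chance): 1/2·3 + 1/6·19 + 1/3·9 = 7.67
H (Maxine): max(6, 7.67, 7.67) = 7.67
Root (Minnie): min(7, 20, 7.67) = 7

7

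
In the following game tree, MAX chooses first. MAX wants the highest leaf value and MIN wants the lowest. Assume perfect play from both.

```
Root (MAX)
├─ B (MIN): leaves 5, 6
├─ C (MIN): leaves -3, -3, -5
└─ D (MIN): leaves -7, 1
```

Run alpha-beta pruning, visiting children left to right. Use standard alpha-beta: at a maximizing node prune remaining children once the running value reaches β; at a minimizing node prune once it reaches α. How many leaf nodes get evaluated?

B [α=-∞,β=+∞]: v=5
C [α=5,β=+∞]: v=-3 after child 1 ≤ α → α-cutoff, skip 2
D [α=5,β=+∞]: v=-7 after child 1 ≤ α → α-cutoff, skip 1
Root [α=-∞,β=+∞]: v=5
Leaves evaluated: 4 of 7.

4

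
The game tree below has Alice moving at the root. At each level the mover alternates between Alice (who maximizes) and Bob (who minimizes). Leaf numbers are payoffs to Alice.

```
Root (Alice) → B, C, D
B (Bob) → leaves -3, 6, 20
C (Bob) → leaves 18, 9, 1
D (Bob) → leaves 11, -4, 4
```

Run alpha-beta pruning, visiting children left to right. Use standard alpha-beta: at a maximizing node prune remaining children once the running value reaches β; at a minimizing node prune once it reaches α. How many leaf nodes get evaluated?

B [α=-∞,β=+∞]: v=-3
C [α=-3,β=+∞]: v=1
D [α=1,β=+∞]: v=-4 after child 2 ≤ α → α-cutoff, skip 1
Root [α=-∞,β=+∞]: v=1
Leaves evaluated: 8 of 9.

8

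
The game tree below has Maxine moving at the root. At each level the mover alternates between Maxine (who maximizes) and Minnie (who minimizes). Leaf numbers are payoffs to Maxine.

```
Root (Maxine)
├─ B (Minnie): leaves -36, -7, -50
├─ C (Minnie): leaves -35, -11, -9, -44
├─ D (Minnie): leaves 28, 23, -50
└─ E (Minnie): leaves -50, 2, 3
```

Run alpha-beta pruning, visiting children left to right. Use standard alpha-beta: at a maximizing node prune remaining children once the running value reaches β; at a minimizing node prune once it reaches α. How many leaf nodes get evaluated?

11

B [α=-∞,β=+∞]: v=-50
C [α=-50,β=+∞]: v=-44
D [α=-44,β=+∞]: v=-50
E [α=-44,β=+∞]: v=-50 after child 1 ≤ α → α-cutoff, skip 2
Root [α=-∞,β=+∞]: v=-44
Leaves evaluated: 11 of 13.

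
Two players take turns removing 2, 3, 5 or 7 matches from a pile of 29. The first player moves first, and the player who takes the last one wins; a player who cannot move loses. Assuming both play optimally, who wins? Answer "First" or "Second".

First

Mark each pile size as W (mover wins) or L (mover loses):
i:   0  1  2  3  4  5  6  7  8  9 10 11 12 13 14 15 16 17 18 19 20 21 22 23 24 25 26 27 28 29
     L  L  W  W  W  W  W  W  W  L  L  W  W  W  W  W  W  W  L  L  W  W  W  W  W  W  W  L  L  W
Position 29 is W, so the first player wins.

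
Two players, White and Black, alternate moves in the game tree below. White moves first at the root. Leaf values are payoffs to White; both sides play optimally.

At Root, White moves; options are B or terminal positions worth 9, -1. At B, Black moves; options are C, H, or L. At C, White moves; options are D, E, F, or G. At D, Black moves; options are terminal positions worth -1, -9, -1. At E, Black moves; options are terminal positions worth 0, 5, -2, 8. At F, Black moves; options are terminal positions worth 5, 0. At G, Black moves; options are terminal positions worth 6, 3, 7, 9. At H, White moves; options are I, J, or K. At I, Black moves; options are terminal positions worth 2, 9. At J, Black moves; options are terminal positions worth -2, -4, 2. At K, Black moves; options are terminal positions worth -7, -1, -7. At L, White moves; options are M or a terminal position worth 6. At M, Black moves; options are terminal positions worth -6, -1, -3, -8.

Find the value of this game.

9

D (Black): min(-1, -9, -1) = -9
E (Black): min(0, 5, -2, 8) = -2
F (Black): min(5, 0) = 0
G (Black): min(6, 3, 7, 9) = 3
C (White): max(-9, -2, 0, 3) = 3
I (Black): min(2, 9) = 2
J (Black): min(-2, -4, 2) = -4
K (Black): min(-7, -1, -7) = -7
H (White): max(2, -4, -7) = 2
M (Black): min(-6, -1, -3, -8) = -8
L (White): max(-8, 6) = 6
B (Black): min(3, 2, 6) = 2
Root (White): max(2, 9, -1) = 9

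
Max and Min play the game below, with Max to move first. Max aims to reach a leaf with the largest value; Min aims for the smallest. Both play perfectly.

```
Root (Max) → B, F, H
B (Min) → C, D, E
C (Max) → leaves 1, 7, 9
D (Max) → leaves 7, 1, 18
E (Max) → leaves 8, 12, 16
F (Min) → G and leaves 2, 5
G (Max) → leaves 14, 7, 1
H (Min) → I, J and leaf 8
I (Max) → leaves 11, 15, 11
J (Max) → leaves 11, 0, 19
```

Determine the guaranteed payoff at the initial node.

9

C (Max): max(1, 7, 9) = 9
D (Max): max(7, 1, 18) = 18
E (Max): max(8, 12, 16) = 16
B (Min): min(9, 18, 16) = 9
G (Max): max(14, 7, 1) = 14
F (Min): min(14, 2, 5) = 2
I (Max): max(11, 15, 11) = 15
J (Max): max(11, 0, 19) = 19
H (Min): min(15, 19, 8) = 8
Root (Max): max(9, 2, 8) = 9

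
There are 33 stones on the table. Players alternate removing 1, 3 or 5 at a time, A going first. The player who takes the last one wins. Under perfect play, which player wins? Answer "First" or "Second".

First

Mark each pile size as W (mover wins) or L (mover loses):
i:   0  1  2  3  4  5  6  7  8  9 10 11 12 13 14 15 16 17 18 19 20 21 22 23 24 25 26 27 28 29 30 31 32 33
     L  W  L  W  L  W  L  W  L  W  L  W  L  W  L  W  L  W  L  W  L  W  L  W  L  W  L  W  L  W  L  W  L  W
Position 33 is W, so the first player wins.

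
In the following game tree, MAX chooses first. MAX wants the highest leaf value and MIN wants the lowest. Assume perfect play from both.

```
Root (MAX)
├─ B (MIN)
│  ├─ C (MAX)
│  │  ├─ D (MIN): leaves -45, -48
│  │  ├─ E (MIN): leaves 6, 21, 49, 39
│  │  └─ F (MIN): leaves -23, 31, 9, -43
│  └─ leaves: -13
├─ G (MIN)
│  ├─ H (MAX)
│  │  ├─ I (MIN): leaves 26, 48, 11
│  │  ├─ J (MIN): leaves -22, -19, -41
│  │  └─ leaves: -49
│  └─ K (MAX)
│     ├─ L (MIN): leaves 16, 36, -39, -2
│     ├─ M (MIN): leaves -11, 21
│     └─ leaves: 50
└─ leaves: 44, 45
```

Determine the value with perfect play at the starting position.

D (MIN): min(-45, -48) = -48
E (MIN): min(6, 21, 49, 39) = 6
F (MIN): min(-23, 31, 9, -43) = -43
C (MAX): max(-48, 6, -43) = 6
B (MIN): min(6, -13) = -13
I (MIN): min(26, 48, 11) = 11
J (MIN): min(-22, -19, -41) = -41
H (MAX): max(11, -41, -49) = 11
L (MIN): min(16, 36, -39, -2) = -39
M (MIN): min(-11, 21) = -11
K (MAX): max(-39, -11, 50) = 50
G (MIN): min(11, 50) = 11
Root (MAX): max(-13, 11, 44, 45) = 45

45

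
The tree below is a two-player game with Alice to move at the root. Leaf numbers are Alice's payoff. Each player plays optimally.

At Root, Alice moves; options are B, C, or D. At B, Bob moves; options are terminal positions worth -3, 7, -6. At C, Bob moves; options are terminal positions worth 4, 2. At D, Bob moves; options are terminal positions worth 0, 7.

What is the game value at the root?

2

B (Bob): min(-3, 7, -6) = -6
C (Bob): min(4, 2) = 2
D (Bob): min(0, 7) = 0
Root (Alice): max(-6, 2, 0) = 2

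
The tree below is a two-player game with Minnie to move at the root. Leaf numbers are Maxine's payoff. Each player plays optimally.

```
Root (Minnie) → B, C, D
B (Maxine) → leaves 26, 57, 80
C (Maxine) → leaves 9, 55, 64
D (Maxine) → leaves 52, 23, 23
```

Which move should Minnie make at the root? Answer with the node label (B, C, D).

B (Maxine): max(26, 57, 80) = 80
C (Maxine): max(9, 55, 64) = 64
D (Maxine): max(52, 23, 23) = 52
Root (Minnie): min(80, 64, 52) = 52
Minnie picks the child with the lowest value: D (value 52).

D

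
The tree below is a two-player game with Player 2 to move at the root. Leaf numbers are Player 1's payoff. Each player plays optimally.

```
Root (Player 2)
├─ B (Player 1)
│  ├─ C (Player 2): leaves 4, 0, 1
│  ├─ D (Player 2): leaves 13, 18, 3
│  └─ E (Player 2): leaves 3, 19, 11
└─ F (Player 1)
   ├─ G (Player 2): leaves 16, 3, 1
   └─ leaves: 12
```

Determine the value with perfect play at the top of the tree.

3

C (Player 2): min(4, 0, 1) = 0
D (Player 2): min(13, 18, 3) = 3
E (Player 2): min(3, 19, 11) = 3
B (Player 1): max(0, 3, 3) = 3
G (Player 2): min(16, 3, 1) = 1
F (Player 1): max(1, 12) = 12
Root (Player 2): min(3, 12) = 3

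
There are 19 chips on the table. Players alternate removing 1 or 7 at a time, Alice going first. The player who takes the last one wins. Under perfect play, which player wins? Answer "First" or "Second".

W/L table (W = player to move can force a win):
i:   0  1  2  3  4  5  6  7  8  9 10 11 12 13 14 15 16 17 18 19
     L  W  L  W  L  W  L  W  L  W  L  W  L  W  L  W  L  W  L  W
Position 19 is W, so the first player wins.

First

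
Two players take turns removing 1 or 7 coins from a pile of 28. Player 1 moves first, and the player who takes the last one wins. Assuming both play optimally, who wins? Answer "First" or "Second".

Second

Mark each pile size as W (mover wins) or L (mover loses):
i:   0  1  2  3  4  5  6  7  8  9 10 11 12 13 14 15 16 17 18 19 20 21 22 23 24 25 26 27 28
     L  W  L  W  L  W  L  W  L  W  L  W  L  W  L  W  L  W  L  W  L  W  L  W  L  W  L  W  L
Position 28 is L, so the second player wins.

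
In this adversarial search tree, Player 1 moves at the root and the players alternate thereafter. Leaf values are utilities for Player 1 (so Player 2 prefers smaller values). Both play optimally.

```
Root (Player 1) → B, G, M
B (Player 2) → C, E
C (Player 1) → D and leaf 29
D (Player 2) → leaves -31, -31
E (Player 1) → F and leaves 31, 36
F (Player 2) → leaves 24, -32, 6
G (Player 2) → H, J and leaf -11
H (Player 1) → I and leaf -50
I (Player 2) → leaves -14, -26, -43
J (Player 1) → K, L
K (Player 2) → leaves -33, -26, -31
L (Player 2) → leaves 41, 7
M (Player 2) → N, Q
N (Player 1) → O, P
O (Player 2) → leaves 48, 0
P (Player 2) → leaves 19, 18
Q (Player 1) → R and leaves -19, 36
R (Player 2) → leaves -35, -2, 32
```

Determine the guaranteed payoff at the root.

29

D (Player 2): min(-31, -31) = -31
C (Player 1): max(-31, 29) = 29
F (Player 2): min(24, -32, 6) = -32
E (Player 1): max(-32, 31, 36) = 36
B (Player 2): min(29, 36) = 29
I (Player 2): min(-14, -26, -43) = -43
H (Player 1): max(-43, -50) = -43
K (Player 2): min(-33, -26, -31) = -33
L (Player 2): min(41, 7) = 7
J (Player 1): max(-33, 7) = 7
G (Player 2): min(-43, 7, -11) = -43
O (Player 2): min(48, 0) = 0
P (Player 2): min(19, 18) = 18
N (Player 1): max(0, 18) = 18
R (Player 2): min(-35, -2, 32) = -35
Q (Player 1): max(-35, -19, 36) = 36
M (Player 2): min(18, 36) = 18
Root (Player 1): max(29, -43, 18) = 29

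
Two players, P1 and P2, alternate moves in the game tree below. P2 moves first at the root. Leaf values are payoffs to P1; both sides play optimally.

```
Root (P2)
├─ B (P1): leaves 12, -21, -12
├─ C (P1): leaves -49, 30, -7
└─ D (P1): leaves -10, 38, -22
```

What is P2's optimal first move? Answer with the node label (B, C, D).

B (P1): max(12, -21, -12) = 12
C (P1): max(-49, 30, -7) = 30
D (P1): max(-10, 38, -22) = 38
Root (P2): min(12, 30, 38) = 12
P2 picks the child with the lowest value: B (value 12).

B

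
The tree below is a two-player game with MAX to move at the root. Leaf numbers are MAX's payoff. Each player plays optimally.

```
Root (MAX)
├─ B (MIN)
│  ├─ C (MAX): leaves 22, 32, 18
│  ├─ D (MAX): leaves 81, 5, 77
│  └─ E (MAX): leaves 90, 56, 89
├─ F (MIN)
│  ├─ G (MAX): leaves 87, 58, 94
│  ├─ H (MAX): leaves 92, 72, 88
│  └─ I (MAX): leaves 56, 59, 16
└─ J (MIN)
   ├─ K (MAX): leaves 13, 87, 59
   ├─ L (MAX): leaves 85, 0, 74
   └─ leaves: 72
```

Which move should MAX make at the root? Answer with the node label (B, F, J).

J

C (MAX): max(22, 32, 18) = 32
D (MAX): max(81, 5, 77) = 81
E (MAX): max(90, 56, 89) = 90
B (MIN): min(32, 81, 90) = 32
G (MAX): max(87, 58, 94) = 94
H (MAX): max(92, 72, 88) = 92
I (MAX): max(56, 59, 16) = 59
F (MIN): min(94, 92, 59) = 59
K (MAX): max(13, 87, 59) = 87
L (MAX): max(85, 0, 74) = 85
J (MIN): min(87, 85, 72) = 72
Root (MAX): max(32, 59, 72) = 72
MAX picks the child with the highest value: J (value 72).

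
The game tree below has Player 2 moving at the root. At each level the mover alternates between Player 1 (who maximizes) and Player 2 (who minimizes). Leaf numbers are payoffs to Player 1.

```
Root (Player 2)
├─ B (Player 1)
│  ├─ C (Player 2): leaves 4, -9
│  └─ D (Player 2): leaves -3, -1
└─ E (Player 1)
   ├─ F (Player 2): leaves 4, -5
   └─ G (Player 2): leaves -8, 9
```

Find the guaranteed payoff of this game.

-5

C (Player 2): min(4, -9) = -9
D (Player 2): min(-3, -1) = -3
B (Player 1): max(-9, -3) = -3
F (Player 2): min(4, -5) = -5
G (Player 2): min(-8, 9) = -8
E (Player 1): max(-5, -8) = -5
Root (Player 2): min(-3, -5) = -5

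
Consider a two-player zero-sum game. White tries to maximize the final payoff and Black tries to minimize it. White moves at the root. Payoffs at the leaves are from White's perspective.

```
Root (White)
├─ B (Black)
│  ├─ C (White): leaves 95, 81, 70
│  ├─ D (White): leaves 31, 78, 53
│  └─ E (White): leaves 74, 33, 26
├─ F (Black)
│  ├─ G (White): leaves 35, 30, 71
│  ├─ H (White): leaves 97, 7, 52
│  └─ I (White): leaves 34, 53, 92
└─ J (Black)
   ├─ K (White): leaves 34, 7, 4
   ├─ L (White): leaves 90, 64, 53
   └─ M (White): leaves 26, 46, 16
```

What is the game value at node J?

K: max(34, 7, 4) = 34
L: max(90, 64, 53) = 90
M: max(26, 46, 16) = 46
J: min(34, 90, 46) = 34

34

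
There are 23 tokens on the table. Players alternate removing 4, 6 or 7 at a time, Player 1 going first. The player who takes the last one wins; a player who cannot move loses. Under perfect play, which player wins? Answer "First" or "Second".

Second

Mark each pile size as W (mover wins) or L (mover loses):
i:   0  1  2  3  4  5  6  7  8  9 10 11 12 13 14 15 16 17 18 19 20 21 22 23
     L  L  L  L  W  W  W  W  W  W  W  L  L  L  L  W  W  W  W  W  W  W  L  L
Position 23 is L, so the second player wins.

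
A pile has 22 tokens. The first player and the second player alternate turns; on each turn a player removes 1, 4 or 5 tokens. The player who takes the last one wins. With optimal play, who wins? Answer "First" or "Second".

Compute winning (W) and losing (L) positions by backward induction:
i:   0  1  2  3  4  5  6  7  8  9 10 11 12 13 14 15 16 17 18 19 20 21 22
     L  W  L  W  W  W  W  W  L  W  L  W  W  W  W  W  L  W  L  W  W  W  W
Position 22 is W, so the first player wins.

First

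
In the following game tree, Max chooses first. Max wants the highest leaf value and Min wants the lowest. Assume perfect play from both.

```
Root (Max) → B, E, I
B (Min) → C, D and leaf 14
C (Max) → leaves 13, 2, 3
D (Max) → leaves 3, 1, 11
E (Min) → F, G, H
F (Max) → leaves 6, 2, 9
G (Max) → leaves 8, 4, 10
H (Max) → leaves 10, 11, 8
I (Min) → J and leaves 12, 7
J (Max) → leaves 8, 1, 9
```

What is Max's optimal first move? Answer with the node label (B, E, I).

C (Max): max(13, 2, 3) = 13
D (Max): max(3, 1, 11) = 11
B (Min): min(13, 11, 14) = 11
F (Max): max(6, 2, 9) = 9
G (Max): max(8, 4, 10) = 10
H (Max): max(10, 11, 8) = 11
E (Min): min(9, 10, 11) = 9
J (Max): max(8, 1, 9) = 9
I (Min): min(9, 12, 7) = 7
Root (Max): max(11, 9, 7) = 11
Max picks the child with the highest value: B (value 11).

B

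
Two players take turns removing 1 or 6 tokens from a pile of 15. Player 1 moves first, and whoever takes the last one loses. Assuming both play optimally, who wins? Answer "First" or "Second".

i:   0  1  2  3  4  5  6  7  8  9 10 11 12 13 14 15
     W  L  W  L  W  L  W  W  L  W  L  W  L  W  W  L
Position 15 is L, so the second player wins.

Second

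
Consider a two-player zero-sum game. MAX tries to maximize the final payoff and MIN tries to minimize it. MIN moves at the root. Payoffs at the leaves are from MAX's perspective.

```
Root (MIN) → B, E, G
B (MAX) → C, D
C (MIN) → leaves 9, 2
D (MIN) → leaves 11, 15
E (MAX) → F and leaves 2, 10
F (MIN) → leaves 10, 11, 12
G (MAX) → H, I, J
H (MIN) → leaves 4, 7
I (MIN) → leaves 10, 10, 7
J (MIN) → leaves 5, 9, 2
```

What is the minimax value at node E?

F: min(10, 11, 12) = 10
E: max(10, 2, 10) = 10

10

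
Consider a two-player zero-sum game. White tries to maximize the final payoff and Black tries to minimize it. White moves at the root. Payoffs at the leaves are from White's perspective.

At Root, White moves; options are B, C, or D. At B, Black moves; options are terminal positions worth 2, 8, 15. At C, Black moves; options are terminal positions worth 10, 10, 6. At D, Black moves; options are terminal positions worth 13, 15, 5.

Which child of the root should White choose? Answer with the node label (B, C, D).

B (Black): min(2, 8, 15) = 2
C (Black): min(10, 10, 6) = 6
D (Black): min(13, 15, 5) = 5
Root (White): max(2, 6, 5) = 6
White picks the child with the highest value: C (value 6).

C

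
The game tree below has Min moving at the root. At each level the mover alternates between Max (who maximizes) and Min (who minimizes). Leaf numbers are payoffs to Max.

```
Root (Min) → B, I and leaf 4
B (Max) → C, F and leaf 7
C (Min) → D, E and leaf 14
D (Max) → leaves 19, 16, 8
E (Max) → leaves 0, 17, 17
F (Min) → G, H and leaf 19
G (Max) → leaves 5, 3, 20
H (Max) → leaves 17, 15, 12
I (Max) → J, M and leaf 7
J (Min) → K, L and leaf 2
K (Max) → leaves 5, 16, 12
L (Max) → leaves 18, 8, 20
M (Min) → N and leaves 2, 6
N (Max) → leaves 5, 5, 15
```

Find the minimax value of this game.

4

D (Max): max(19, 16, 8) = 19
E (Max): max(0, 17, 17) = 17
C (Min): min(19, 17, 14) = 14
G (Max): max(5, 3, 20) = 20
H (Max): max(17, 15, 12) = 17
F (Min): min(20, 17, 19) = 17
B (Max): max(14, 17, 7) = 17
K (Max): max(5, 16, 12) = 16
L (Max): max(18, 8, 20) = 20
J (Min): min(16, 20, 2) = 2
N (Max): max(5, 5, 15) = 15
M (Min): min(15, 2, 6) = 2
I (Max): max(2, 2, 7) = 7
Root (Min): min(17, 7, 4) = 4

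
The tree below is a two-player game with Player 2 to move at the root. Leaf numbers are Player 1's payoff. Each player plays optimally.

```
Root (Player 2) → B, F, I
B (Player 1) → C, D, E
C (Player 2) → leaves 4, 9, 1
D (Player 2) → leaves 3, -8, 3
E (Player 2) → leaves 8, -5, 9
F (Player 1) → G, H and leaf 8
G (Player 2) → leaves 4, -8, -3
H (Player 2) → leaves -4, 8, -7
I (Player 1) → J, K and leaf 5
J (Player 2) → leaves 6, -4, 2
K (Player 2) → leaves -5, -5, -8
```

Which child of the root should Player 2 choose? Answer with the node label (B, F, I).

C (Player 2): min(4, 9, 1) = 1
D (Player 2): min(3, -8, 3) = -8
E (Player 2): min(8, -5, 9) = -5
B (Player 1): max(1, -8, -5) = 1
G (Player 2): min(4, -8, -3) = -8
H (Player 2): min(-4, 8, -7) = -7
F (Player 1): max(-8, -7, 8) = 8
J (Player 2): min(6, -4, 2) = -4
K (Player 2): min(-5, -5, -8) = -8
I (Player 1): max(-4, -8, 5) = 5
Root (Player 2): min(1, 8, 5) = 1
Player 2 picks the child with the lowest value: B (value 1).

B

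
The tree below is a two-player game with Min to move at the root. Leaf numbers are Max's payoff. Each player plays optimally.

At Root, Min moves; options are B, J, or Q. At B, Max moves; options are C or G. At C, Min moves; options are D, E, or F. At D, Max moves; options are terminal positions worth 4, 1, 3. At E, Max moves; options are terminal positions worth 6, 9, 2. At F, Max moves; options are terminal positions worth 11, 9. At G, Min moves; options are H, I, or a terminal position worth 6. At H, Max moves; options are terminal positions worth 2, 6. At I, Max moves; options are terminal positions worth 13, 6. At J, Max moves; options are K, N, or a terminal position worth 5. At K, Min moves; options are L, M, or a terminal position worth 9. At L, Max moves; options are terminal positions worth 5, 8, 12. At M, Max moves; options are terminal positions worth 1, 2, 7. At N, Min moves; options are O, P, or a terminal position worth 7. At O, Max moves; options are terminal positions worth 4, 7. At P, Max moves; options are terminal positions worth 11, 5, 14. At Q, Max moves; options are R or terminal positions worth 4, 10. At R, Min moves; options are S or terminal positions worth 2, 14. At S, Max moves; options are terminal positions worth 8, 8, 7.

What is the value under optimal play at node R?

S: max(8, 8, 7) = 8
R: min(8, 2, 14) = 2

2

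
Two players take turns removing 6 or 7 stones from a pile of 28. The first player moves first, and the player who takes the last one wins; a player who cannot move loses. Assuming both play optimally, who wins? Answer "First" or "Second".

Second

Compute winning (W) and losing (L) positions by backward induction:
i:   0  1  2  3  4  5  6  7  8  9 10 11 12 13 14 15 16 17 18 19 20 21 22 23 24 25 26 27 28
     L  L  L  L  L  L  W  W  W  W  W  W  W  L  L  L  L  L  L  W  W  W  W  W  W  W  L  L  L
Position 28 is L, so the second player wins.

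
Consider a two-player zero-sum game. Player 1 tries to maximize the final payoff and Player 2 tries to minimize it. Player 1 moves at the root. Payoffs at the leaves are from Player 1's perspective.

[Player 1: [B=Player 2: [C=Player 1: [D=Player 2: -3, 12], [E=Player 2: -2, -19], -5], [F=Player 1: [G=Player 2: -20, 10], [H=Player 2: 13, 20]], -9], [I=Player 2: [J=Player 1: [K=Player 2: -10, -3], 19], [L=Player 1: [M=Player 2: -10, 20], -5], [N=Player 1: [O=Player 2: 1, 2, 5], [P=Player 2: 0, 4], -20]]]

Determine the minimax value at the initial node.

D (Player 2): min(-3, 12) = -3
E (Player 2): min(-2, -19) = -19
C (Player 1): max(-3, -19, -5) = -3
G (Player 2): min(-20, 10) = -20
H (Player 2): min(13, 20) = 13
F (Player 1): max(-20, 13) = 13
B (Player 2): min(-3, 13, -9) = -9
K (Player 2): min(-10, -3) = -10
J (Player 1): max(-10, 19) = 19
M (Player 2): min(-10, 20) = -10
L (Player 1): max(-10, -5) = -5
O (Player 2): min(1, 2, 5) = 1
P (Player 2): min(0, 4) = 0
N (Player 1): max(1, 0, -20) = 1
I (Player 2): min(19, -5, 1) = -5
Root (Player 1): max(-9, -5) = -5

-5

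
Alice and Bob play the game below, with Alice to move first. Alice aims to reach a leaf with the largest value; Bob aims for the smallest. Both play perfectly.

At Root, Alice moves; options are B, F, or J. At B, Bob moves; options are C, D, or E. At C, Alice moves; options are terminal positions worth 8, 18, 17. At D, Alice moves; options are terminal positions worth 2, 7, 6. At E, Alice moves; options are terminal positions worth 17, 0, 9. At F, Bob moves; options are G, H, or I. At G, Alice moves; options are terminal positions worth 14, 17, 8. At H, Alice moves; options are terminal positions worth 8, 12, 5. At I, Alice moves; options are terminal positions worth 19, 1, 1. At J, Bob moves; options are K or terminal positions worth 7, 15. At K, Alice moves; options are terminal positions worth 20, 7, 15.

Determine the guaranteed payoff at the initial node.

C (Alice): max(8, 18, 17) = 18
D (Alice): max(2, 7, 6) = 7
E (Alice): max(17, 0, 9) = 17
B (Bob): min(18, 7, 17) = 7
G (Alice): max(14, 17, 8) = 17
H (Alice): max(8, 12, 5) = 12
I (Alice): max(19, 1, 1) = 19
F (Bob): min(17, 12, 19) = 12
K (Alice): max(20, 7, 15) = 20
J (Bob): min(20, 7, 15) = 7
Root (Alice): max(7, 12, 7) = 12

12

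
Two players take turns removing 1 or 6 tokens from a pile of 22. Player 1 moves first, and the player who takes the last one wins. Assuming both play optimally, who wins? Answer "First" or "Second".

First

i:   0  1  2  3  4  5  6  7  8  9 10 11 12 13 14 15 16 17 18 19 20 21 22
     L  W  L  W  L  W  W  L  W  L  W  L  W  W  L  W  L  W  L  W  W  L  W
Position 22 is W, so the first player wins.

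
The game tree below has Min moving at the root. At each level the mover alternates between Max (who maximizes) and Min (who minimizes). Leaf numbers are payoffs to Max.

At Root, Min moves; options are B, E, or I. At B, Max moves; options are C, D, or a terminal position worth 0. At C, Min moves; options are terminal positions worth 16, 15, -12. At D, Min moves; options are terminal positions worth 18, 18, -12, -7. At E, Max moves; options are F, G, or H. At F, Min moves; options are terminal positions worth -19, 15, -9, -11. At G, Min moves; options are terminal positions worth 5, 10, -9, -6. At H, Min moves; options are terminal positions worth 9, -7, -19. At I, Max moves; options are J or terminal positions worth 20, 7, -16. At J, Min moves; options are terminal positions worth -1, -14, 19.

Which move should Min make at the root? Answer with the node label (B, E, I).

E

C (Min): min(16, 15, -12) = -12
D (Min): min(18, 18, -12, -7) = -12
B (Max): max(-12, -12, 0) = 0
F (Min): min(-19, 15, -9, -11) = -19
G (Min): min(5, 10, -9, -6) = -9
H (Min): min(9, -7, -19) = -19
E (Max): max(-19, -9, -19) = -9
J (Min): min(-1, -14, 19) = -14
I (Max): max(-14, 20, 7, -16) = 20
Root (Min): min(0, -9, 20) = -9
Min picks the child with the lowest value: E (value -9).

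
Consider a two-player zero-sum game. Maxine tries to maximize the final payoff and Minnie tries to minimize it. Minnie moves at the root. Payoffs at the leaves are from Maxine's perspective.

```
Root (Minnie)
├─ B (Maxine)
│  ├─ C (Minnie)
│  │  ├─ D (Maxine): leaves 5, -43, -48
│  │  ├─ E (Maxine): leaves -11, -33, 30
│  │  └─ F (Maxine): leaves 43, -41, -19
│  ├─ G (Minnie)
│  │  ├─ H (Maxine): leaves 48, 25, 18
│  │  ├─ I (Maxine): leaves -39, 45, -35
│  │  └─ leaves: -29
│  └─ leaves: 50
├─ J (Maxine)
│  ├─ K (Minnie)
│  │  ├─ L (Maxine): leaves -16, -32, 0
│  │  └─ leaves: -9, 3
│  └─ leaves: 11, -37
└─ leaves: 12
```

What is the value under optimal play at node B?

D: max(5, -43, -48) = 5
E: max(-11, -33, 30) = 30
F: max(43, -41, -19) = 43
C: min(5, 30, 43) = 5
H: max(48, 25, 18) = 48
I: max(-39, 45, -35) = 45
G: min(48, 45, -29) = -29
B: max(5, -29, 50) = 50

50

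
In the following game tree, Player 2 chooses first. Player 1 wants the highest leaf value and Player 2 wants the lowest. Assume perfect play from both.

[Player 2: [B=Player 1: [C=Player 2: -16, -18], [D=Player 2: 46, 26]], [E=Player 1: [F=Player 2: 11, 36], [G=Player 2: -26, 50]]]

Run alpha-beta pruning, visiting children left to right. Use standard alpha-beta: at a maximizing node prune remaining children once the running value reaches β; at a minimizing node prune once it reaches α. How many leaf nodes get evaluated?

7

C [α=-∞,β=+∞]: v=-18
D [α=-18,β=+∞]: v=26
B [α=-∞,β=+∞]: v=26
F [α=-∞,β=26]: v=11
G [α=11,β=26]: v=-26 after child 1 ≤ α → α-cutoff, skip 1
E [α=-∞,β=26]: v=11
Root [α=-∞,β=+∞]: v=11
Leaves evaluated: 7 of 8.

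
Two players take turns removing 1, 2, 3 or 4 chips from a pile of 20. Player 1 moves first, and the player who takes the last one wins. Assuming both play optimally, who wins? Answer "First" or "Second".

Second

Compute winning (W) and losing (L) positions by backward induction:
i:   0  1  2  3  4  5  6  7  8  9 10 11 12 13 14 15 16 17 18 19 20
     L  W  W  W  W  L  W  W  W  W  L  W  W  W  W  L  W  W  W  W  L
Position 20 is L, so the second player wins.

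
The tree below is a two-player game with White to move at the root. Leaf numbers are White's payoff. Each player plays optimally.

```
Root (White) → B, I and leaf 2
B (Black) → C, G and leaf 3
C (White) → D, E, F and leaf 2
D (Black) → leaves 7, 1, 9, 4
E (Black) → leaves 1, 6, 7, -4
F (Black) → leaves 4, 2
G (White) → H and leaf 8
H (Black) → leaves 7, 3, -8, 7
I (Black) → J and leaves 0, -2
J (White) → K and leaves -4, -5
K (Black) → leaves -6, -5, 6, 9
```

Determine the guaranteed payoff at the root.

D (Black): min(7, 1, 9, 4) = 1
E (Black): min(1, 6, 7, -4) = -4
F (Black): min(4, 2) = 2
C (White): max(1, -4, 2, 2) = 2
H (Black): min(7, 3, -8, 7) = -8
G (White): max(-8, 8) = 8
B (Black): min(2, 8, 3) = 2
K (Black): min(-6, -5, 6, 9) = -6
J (White): max(-6, -4, -5) = -4
I (Black): min(-4, 0, -2) = -4
Root (White): max(2, -4, 2) = 2

2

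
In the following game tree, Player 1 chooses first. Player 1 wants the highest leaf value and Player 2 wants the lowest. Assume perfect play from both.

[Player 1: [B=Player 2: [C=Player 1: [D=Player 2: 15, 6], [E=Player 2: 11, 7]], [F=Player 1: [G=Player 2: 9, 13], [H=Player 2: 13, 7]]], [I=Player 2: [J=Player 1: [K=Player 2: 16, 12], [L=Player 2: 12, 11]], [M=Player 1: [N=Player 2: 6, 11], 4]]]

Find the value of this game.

7

D (Player 2): min(15, 6) = 6
E (Player 2): min(11, 7) = 7
C (Player 1): max(6, 7) = 7
G (Player 2): min(9, 13) = 9
H (Player 2): min(13, 7) = 7
F (Player 1): max(9, 7) = 9
B (Player 2): min(7, 9) = 7
K (Player 2): min(16, 12) = 12
L (Player 2): min(12, 11) = 11
J (Player 1): max(12, 11) = 12
N (Player 2): min(6, 11) = 6
M (Player 1): max(6, 4) = 6
I (Player 2): min(12, 6) = 6
Root (Player 1): max(7, 6) = 7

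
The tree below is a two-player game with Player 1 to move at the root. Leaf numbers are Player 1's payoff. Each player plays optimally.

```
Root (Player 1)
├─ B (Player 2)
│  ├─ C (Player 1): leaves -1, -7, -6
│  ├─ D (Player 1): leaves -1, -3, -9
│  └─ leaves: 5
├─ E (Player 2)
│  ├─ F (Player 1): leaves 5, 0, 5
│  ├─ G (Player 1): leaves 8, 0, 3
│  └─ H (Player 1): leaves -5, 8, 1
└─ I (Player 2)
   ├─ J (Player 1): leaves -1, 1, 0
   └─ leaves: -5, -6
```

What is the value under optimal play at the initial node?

5

C (Player 1): max(-1, -7, -6) = -1
D (Player 1): max(-1, -3, -9) = -1
B (Player 2): min(-1, -1, 5) = -1
F (Player 1): max(5, 0, 5) = 5
G (Player 1): max(8, 0, 3) = 8
H (Player 1): max(-5, 8, 1) = 8
E (Player 2): min(5, 8, 8) = 5
J (Player 1): max(-1, 1, 0) = 1
I (Player 2): min(1, -5, -6) = -6
Root (Player 1): max(-1, 5, -6) = 5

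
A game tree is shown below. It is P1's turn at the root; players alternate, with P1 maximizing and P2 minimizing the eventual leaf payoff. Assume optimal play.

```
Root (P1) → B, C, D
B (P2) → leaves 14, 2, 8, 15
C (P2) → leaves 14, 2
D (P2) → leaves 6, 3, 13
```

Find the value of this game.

B (P2): min(14, 2, 8, 15) = 2
C (P2): min(14, 2) = 2
D (P2): min(6, 3, 13) = 3
Root (P1): max(2, 2, 3) = 3

3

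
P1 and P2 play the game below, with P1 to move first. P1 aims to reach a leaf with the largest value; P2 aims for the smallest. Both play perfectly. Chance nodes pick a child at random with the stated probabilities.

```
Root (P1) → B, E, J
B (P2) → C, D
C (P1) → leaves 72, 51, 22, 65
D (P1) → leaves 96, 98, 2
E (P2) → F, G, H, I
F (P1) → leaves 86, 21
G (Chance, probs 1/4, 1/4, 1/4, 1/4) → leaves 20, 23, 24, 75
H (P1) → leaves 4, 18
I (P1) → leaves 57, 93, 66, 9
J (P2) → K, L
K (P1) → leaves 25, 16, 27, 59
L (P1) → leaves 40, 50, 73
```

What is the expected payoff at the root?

72

C (P1): max(72, 51, 22, 65) = 72
D (P1): max(96, 98, 2) = 98
B (P2): min(72, 98) = 72
F (P1): max(86, 21) = 86
G (Chance): 1/4·20 + 1/4·23 + 1/4·24 + 1/4·75 = 35.5
H (P1): max(4, 18) = 18
I (P1): max(57, 93, 66, 9) = 93
E (P2): min(86, 35.5, 18, 93) = 18
K (P1): max(25, 16, 27, 59) = 59
L (P1): max(40, 50, 73) = 73
J (P2): min(59, 73) = 59
Root (P1): max(72, 18, 59) = 72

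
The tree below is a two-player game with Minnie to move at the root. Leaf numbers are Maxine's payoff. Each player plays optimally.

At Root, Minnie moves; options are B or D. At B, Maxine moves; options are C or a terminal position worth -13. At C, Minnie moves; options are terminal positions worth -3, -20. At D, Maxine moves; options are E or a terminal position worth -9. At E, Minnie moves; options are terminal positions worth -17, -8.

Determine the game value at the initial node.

C (Minnie): min(-3, -20) = -20
B (Maxine): max(-20, -13) = -13
E (Minnie): min(-17, -8) = -17
D (Maxine): max(-17, -9) = -9
Root (Minnie): min(-13, -9) = -13

-13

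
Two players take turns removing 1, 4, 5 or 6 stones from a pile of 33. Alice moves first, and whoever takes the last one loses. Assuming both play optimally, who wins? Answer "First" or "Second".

Compute winning (W) and losing (L) positions by backward induction:
i:   0  1  2  3  4  5  6  7  8  9 10 11 12 13 14 15 16 17 18 19 20 21 22 23 24 25 26 27 28 29 30 31 32 33
     W  L  W  L  W  W  W  W  W  W  L  W  L  W  W  W  W  W  W  L  W  L  W  W  W  W  W  W  L  W  L  W  W  W
Position 33 is W, so the first player wins.

First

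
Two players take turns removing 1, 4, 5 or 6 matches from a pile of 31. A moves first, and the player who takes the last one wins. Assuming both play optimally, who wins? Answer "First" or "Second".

Compute winning (W) and losing (L) positions by backward induction:
i:   0  1  2  3  4  5  6  7  8  9 10 11 12 13 14 15 16 17 18 19 20 21 22 23 24 25 26 27 28 29 30 31
     L  W  L  W  W  W  W  W  W  L  W  L  W  W  W  W  W  W  L  W  L  W  W  W  W  W  W  L  W  L  W  W
Position 31 is W, so the first player wins.

First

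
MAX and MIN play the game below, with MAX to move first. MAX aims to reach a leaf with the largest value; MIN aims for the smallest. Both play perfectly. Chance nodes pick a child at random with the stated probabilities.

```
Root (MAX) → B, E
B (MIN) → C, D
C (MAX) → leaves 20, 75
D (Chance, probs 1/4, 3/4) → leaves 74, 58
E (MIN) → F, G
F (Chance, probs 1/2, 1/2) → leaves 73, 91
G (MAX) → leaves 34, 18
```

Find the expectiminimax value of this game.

62

C (MAX): max(20, 75) = 75
D (Chance): 1/4·74 + 3/4·58 = 62
B (MIN): min(75, 62) = 62
F (Chance): 1/2·73 + 1/2·91 = 82
G (MAX): max(34, 18) = 34
E (MIN): min(82, 34) = 34
Root (MAX): max(62, 34) = 62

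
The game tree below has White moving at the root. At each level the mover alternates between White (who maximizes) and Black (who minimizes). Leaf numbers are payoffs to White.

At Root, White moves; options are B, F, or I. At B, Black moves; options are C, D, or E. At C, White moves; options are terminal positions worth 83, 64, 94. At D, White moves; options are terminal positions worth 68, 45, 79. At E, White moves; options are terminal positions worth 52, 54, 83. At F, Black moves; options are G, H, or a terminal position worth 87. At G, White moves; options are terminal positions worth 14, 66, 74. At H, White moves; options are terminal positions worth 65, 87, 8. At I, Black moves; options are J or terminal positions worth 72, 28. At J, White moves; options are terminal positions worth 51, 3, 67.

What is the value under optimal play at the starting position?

79

C (White): max(83, 64, 94) = 94
D (White): max(68, 45, 79) = 79
E (White): max(52, 54, 83) = 83
B (Black): min(94, 79, 83) = 79
G (White): max(14, 66, 74) = 74
H (White): max(65, 87, 8) = 87
F (Black): min(74, 87, 87) = 74
J (White): max(51, 3, 67) = 67
I (Black): min(67, 72, 28) = 28
Root (White): max(79, 74, 28) = 79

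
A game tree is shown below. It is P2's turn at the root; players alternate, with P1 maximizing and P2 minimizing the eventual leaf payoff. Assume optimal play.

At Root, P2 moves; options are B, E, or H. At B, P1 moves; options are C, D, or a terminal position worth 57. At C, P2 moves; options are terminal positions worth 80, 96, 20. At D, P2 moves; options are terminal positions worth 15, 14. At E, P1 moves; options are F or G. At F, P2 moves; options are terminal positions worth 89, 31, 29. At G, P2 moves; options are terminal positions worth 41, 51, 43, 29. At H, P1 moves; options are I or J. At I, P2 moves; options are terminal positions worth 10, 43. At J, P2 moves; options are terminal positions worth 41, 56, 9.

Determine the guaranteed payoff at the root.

10

C (P2): min(80, 96, 20) = 20
D (P2): min(15, 14) = 14
B (P1): max(20, 14, 57) = 57
F (P2): min(89, 31, 29) = 29
G (P2): min(41, 51, 43, 29) = 29
E (P1): max(29, 29) = 29
I (P2): min(10, 43) = 10
J (P2): min(41, 56, 9) = 9
H (P1): max(10, 9) = 10
Root (P2): min(57, 29, 10) = 10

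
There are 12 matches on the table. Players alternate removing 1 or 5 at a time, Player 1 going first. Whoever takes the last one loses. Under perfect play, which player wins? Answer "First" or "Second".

Compute winning (W) and losing (L) positions by backward induction:
i:   0  1  2  3  4  5  6  7  8  9 10 11 12
     W  L  W  L  W  L  W  L  W  L  W  L  W
Position 12 is W, so the first player wins.

First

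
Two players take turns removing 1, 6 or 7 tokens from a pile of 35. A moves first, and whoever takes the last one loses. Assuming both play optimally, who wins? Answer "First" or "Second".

First

Compute winning (W) and losing (L) positions by backward induction:
i:   0  1  2  3  4  5  6  7  8  9 10 11 12 13 14 15 16 17 18 19 20 21 22 23 24 25 26 27 28 29 30 31 32 33 34 35
     W  L  W  L  W  L  W  W  W  W  W  W  W  L  W  L  W  L  W  W  W  W  W  W  W  L  W  L  W  L  W  W  W  W  W  W
Position 35 is W, so the first player wins.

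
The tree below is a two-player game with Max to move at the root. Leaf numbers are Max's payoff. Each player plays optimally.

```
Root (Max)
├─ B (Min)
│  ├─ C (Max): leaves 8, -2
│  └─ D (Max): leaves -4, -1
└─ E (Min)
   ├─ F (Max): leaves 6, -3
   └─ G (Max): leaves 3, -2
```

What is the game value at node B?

C: max(8, -2) = 8
D: max(-4, -1) = -1
B: min(8, -1) = -1

-1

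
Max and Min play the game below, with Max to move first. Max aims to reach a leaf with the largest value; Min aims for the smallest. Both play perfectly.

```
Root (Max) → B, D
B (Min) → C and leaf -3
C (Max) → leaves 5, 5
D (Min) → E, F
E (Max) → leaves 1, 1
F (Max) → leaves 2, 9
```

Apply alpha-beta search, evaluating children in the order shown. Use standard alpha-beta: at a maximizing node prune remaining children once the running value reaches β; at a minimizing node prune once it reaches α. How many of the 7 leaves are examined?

6

C [α=-∞,β=+∞]: v=5
B [α=-∞,β=+∞]: v=-3
E [α=-3,β=+∞]: v=1
F [α=-3,β=1]: v=2 after child 1 ≥ β → β-cutoff, skip 1
D [α=-3,β=+∞]: v=1
Root [α=-∞,β=+∞]: v=1
Leaves evaluated: 6 of 7.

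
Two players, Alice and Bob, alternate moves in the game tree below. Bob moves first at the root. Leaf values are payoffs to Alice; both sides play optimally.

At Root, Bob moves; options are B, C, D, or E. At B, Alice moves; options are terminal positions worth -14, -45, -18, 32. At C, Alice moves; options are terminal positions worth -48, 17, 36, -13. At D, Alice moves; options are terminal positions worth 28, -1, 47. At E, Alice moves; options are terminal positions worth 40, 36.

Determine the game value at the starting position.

32

B (Alice): max(-14, -45, -18, 32) = 32
C (Alice): max(-48, 17, 36, -13) = 36
D (Alice): max(28, -1, 47) = 47
E (Alice): max(40, 36) = 40
Root (Bob): min(32, 36, 47, 40) = 32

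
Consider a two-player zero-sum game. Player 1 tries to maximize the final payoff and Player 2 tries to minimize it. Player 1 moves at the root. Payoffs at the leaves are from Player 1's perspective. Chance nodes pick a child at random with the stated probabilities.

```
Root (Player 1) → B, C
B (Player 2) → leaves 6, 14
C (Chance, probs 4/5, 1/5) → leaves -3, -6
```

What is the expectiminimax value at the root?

6

B (Player 2): min(6, 14) = 6
C (Chance): 4/5·-3 + 1/5·-6 = -3.6
Root (Player 1): max(6, -3.6) = 6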